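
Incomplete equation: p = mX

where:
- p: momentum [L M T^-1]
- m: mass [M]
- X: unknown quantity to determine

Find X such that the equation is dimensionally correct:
X = v (velocity), dimensions [L T^-1]

p has dimensions [L M T^-1]; the rest of the RHS (m) has dimensions [M].
So X must have dimensions [L T^-1] — X = v (velocity).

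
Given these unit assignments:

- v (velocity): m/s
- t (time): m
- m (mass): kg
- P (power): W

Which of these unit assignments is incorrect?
t

The variable t (time) should have units s, not m.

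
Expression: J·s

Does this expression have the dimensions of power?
No

The expression J·s has dimensions [L^2 M T^-1], but power has dimensions [L^2 M T^-3].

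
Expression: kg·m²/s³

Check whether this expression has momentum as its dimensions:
No

The expression kg·m²/s³ has dimensions [L^2 M T^-3], but momentum has dimensions [L M T^-1].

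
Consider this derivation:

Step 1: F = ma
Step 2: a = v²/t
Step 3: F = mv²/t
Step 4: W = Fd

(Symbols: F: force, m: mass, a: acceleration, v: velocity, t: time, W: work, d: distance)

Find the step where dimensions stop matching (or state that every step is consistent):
Step 2

Step 1: F = ma → LHS [L M T^-2], RHS [L M T^-2] ✓
Step 2: a = v²/t → LHS [L T^-2], RHS [L^2 T^-3] ✗

The first dimensional inconsistency appears in step 2: a = v²/t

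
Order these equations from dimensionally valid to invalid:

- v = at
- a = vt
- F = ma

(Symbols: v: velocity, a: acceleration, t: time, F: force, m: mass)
Dimensionally correct: v = at, F = ma
Dimensionally incorrect: a = vt
Ordered (correct first, then incorrect): v = at, F = ma, a = vt

- v = at: LHS [L T^-1], RHS [L T^-1] → correct ✓
- a = vt: LHS [L T^-2], RHS [L] → incorrect ✗
- F = ma: LHS [L M T^-2], RHS [L M T^-2] → correct ✓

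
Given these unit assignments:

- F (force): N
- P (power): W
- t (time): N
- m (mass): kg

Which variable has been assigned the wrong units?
t

The variable t (time) should have units s, not N.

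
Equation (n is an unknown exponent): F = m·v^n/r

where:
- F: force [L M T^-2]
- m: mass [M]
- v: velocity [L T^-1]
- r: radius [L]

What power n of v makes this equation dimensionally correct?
n = 2

F has dimensions [L M T^-2]; v has dimensions [L T^-1].
The rest of the RHS has dimensions [L^-1 M], so v^n must supply [L^2 T^-2].
With n = 2: m·v^2/r has dimensions [L M T^-2], matching the LHS ✓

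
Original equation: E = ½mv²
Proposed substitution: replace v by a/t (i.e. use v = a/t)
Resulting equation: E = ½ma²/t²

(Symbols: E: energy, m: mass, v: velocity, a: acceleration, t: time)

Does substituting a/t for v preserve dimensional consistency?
No

[v] = [L T^-1] and [a/t] = [L T^-3]. These differ, so the substitution replaces a quantity by one of different dimensions and the result E = ½ma²/t² has LHS [L^2 M T^-2] vs RHS [L^2 M T^-6] — inconsistent.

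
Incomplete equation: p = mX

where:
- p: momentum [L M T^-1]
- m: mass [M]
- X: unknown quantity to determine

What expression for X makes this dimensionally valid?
X = v (velocity), dimensions [L T^-1]

p has dimensions [L M T^-1]; the rest of the RHS (m) has dimensions [M].
So X must have dimensions [L T^-1] — X = v (velocity).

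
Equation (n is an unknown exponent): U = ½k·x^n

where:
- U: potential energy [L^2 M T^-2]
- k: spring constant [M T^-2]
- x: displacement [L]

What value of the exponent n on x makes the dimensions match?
n = 2

U has dimensions [L^2 M T^-2]; x has dimensions [L].
The rest of the RHS has dimensions [M T^-2], so x^n must supply [L^2].
With n = 2: ½k·x^2 has dimensions [L^2 M T^-2], matching the LHS ✓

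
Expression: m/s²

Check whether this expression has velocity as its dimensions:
No

The expression m/s² has dimensions [L T^-2], but velocity has dimensions [L T^-1].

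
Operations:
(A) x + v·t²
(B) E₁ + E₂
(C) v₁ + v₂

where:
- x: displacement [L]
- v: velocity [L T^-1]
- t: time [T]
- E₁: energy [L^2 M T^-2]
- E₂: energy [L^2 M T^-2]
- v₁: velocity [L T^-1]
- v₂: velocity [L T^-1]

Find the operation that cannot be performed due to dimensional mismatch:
(A) x + v·t²

(A) x + v·t²: x [L] and v·t² [L T] — different dimensions cannot be added/subtracted ✗
(B) E₁ + E₂: E₁ [L^2 M T^-2] and E₂ [L^2 M T^-2] — same dimensions ✓
(C) v₁ + v₂: v₁ [L T^-1] and v₂ [L T^-1] — same dimensions ✓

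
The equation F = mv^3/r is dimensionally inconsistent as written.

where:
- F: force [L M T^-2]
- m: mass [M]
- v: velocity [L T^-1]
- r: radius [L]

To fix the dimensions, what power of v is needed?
The exponent of v should be 2: F = mv^2/r

The LHS F has dimensions [L M T^-2]; v has dimensions [L T^-1].
As written, the RHS mv^3/r (exponent 3 on v) has dimensions [L^2 M T^-3], which does not match.
With exponent 2, the RHS mv^2/r has dimensions [L M T^-2], matching the LHS.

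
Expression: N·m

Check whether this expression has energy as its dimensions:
Yes

The expression N·m has dimensions [L^2 M T^-2], which is exactly energy [L^2 M T^-2].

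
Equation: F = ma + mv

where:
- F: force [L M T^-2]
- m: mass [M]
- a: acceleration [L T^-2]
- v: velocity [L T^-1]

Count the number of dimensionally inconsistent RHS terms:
1

LHS F: [L M T^-2]
- ma: [L M T^-2] ✓
- mv: [L M T^-1] ✗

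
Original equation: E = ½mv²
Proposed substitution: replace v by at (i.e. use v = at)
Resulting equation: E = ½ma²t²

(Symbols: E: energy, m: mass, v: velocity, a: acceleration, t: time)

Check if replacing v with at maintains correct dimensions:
Yes

[v] = [L T^-1] and [at] = [L T^-1]. These match, so the substitution replaces a quantity by one of the same dimensions and the result E = ½ma²t² has LHS [L^2 M T^-2] vs RHS [L^2 M T^-2] — still consistent.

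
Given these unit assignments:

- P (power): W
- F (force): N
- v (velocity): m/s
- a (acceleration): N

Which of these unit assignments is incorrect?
a

The variable a (acceleration) should have units m/s², not N.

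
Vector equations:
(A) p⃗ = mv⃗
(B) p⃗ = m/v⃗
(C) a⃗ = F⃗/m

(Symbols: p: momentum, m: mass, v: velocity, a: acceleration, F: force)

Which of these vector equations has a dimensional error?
(B) p⃗ = m/v⃗

(A) p⃗ = mv⃗: LHS [L M T^-1], RHS [L M T^-1] ✓ — mass (scalar) times velocity (vector)
(B) p⃗ = m/v⃗: LHS [L M T^-1], RHS [L^-1 M T] ✗ — momentum is mass times velocity; should be mv⃗ (and division by a vector is undefined)
(C) a⃗ = F⃗/m: LHS [L T^-2], RHS [L T^-2] ✓ — force (vector) divided by mass (scalar)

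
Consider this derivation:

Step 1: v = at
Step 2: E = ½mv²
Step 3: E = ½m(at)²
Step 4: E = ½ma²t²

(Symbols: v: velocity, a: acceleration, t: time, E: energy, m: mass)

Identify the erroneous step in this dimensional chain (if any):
No step introduces an error — all steps are dimensionally consistent.

Step 1: v = at → LHS [L T^-1], RHS [L T^-1] ✓
Step 2: E = ½mv² → LHS [L^2 M T^-2], RHS [L^2 M T^-2] ✓
Step 3: E = ½m(at)² → LHS [L^2 M T^-2], RHS [L^2 M T^-2] ✓
Step 4: E = ½ma²t² → LHS [L^2 M T^-2], RHS [L^2 M T^-2] ✓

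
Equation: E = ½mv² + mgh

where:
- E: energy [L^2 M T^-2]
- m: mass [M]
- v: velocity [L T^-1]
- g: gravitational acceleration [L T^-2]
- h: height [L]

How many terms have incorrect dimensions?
0

LHS E: [L^2 M T^-2]
- ½mv²: [L^2 M T^-2] ✓
- mgh: [L^2 M T^-2] ✓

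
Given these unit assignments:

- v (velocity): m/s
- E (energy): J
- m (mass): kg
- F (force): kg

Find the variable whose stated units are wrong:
F

The variable F (force) should have units N, not kg.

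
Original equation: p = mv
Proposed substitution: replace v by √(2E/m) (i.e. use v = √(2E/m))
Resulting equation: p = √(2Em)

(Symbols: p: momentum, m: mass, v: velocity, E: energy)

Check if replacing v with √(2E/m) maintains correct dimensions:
Yes

[v] = [L T^-1] and [√(2E/m)] = [L T^-1]. These match, so the substitution replaces a quantity by one of the same dimensions and the result p = √(2Em) has LHS [L M T^-1] vs RHS [L M T^-1] — still consistent.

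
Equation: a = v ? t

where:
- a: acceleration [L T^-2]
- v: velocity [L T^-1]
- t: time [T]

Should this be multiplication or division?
division (÷): a = v ÷ t

a [L T^-2]; v [L T^-1]; t [T].
v × t → [L] ✗
v ÷ t → [L T^-2] ✓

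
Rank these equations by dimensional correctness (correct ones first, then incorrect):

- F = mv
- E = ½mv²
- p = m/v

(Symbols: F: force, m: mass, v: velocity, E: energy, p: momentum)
Dimensionally correct: E = ½mv²
Dimensionally incorrect: F = mv, p = m/v
Ordered (correct first, then incorrect): E = ½mv², F = mv, p = m/v

- F = mv: LHS [L M T^-2], RHS [L M T^-1] → incorrect ✗
- E = ½mv²: LHS [L^2 M T^-2], RHS [L^2 M T^-2] → correct ✓
- p = m/v: LHS [L M T^-1], RHS [L^-1 M T] → incorrect ✗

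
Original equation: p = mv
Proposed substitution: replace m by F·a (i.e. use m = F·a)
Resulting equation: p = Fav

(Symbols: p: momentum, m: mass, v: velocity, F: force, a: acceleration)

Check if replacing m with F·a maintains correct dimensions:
No

[m] = [M] and [F·a] = [L^2 M T^-4]. These differ, so the substitution replaces a quantity by one of different dimensions and the result p = Fav has LHS [L M T^-1] vs RHS [L^3 M T^-5] — inconsistent.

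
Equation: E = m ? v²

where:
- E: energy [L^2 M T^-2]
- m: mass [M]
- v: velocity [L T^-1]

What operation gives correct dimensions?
multiplication (×): E = m × v²

E [L^2 M T^-2]; m [M]; v² [L^2 T^-2].
m × v² → [L^2 M T^-2] ✓
m ÷ v² → [L^-2 M T^2] ✗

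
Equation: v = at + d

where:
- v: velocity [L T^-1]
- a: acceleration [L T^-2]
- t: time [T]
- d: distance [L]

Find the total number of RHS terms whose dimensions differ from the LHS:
1

LHS v: [L T^-1]
- at: [L T^-1] ✓
- d: [L] ✗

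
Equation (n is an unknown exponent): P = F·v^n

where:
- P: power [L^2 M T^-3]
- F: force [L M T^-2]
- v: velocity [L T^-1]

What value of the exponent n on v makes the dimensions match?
n = 1

P has dimensions [L^2 M T^-3]; v has dimensions [L T^-1].
The rest of the RHS has dimensions [L M T^-2], so v^n must supply [L T^-1].
With n = 1: F·v^1 has dimensions [L^2 M T^-3], matching the LHS ✓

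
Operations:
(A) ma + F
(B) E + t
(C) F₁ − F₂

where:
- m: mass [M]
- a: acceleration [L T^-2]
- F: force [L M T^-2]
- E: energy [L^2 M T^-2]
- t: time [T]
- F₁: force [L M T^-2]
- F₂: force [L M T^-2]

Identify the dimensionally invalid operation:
(B) E + t

(A) ma + F: ma [L M T^-2] and F [L M T^-2] — same dimensions ✓
(B) E + t: E [L^2 M T^-2] and t [T] — different dimensions cannot be added/subtracted ✗
(C) F₁ − F₂: F₁ [L M T^-2] and F₂ [L M T^-2] — same dimensions ✓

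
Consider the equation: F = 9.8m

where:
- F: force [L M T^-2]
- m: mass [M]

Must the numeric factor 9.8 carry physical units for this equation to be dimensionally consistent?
Yes

F has dimensions [L M T^-2], while m alone has dimensions [M]. For the equation to balance, the factor 9.8 must carry dimensions [L T^-2] — it is a dimensional constant (a numerical value of a physical quantity with its units suppressed), not a pure number.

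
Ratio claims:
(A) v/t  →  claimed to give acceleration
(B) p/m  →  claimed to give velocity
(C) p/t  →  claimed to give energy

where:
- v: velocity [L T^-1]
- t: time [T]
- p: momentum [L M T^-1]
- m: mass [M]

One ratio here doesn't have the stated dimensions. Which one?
(C) p/t does not give energy

(A) v/t: [L T^-2] = acceleration [L T^-2] ✓
(B) p/m: [L T^-1] = velocity [L T^-1] ✓
(C) p/t: [L M T^-2] ≠ energy [L^2 M T^-2] ✗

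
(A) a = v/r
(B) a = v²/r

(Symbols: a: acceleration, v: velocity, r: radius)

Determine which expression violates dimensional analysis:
(A)

(A) a = v/r: LHS [L T^-2], RHS [T^-1] ✗
(B) a = v²/r: LHS [L T^-2], RHS [L T^-2] ✓

Expression (A) a = v/r is dimensionally incorrect.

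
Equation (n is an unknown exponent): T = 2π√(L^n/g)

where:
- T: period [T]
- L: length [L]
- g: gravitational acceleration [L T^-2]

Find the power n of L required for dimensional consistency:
n = 1

T has dimensions [T]; L has dimensions [L].
With n = 1: 2π√(L^1/g) has dimensions [T], matching the LHS ✓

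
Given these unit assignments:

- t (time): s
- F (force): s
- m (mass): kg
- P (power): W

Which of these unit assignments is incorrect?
F

The variable F (force) should have units N, not s.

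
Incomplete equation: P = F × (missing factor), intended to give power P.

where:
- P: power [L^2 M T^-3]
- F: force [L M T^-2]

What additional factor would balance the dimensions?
v (velocity), dimensions [L T^-1]

P has dimensions [L^2 M T^-3] and F has dimensions [L M T^-2].
The missing factor must have dimensions [L^2 M T^-3] / [L M T^-2] = [L T^-1], i.e. velocity (v).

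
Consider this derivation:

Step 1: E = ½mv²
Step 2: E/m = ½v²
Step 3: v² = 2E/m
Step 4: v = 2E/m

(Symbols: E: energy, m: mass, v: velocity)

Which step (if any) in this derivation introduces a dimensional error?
Step 4

Step 1: E = ½mv² → LHS [L^2 M T^-2], RHS [L^2 M T^-2] ✓
Step 2: E/m = ½v² → LHS [L^2 T^-2], RHS [L^2 T^-2] ✓
Step 3: v² = 2E/m → LHS [L^2 T^-2], RHS [L^2 T^-2] ✓
Step 4: v = 2E/m → LHS [L T^-1], RHS [L^2 T^-2] ✗

The first dimensional inconsistency appears in step 4: v = 2E/m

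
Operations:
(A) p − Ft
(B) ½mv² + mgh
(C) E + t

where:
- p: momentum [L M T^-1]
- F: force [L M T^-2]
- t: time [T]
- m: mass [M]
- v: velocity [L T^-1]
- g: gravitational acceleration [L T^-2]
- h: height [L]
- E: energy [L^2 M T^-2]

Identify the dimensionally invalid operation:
(C) E + t

(A) p − Ft: p [L M T^-1] and Ft [L M T^-1] — same dimensions ✓
(B) ½mv² + mgh: ½mv² [L^2 M T^-2] and mgh [L^2 M T^-2] — same dimensions ✓
(C) E + t: E [L^2 M T^-2] and t [T] — different dimensions cannot be added/subtracted ✗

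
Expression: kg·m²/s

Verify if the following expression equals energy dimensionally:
No

The expression kg·m²/s has dimensions [L^2 M T^-1], but energy has dimensions [L^2 M T^-2].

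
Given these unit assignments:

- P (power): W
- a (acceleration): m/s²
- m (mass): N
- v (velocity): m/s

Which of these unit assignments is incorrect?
m

The variable m (mass) should have units kg, not N.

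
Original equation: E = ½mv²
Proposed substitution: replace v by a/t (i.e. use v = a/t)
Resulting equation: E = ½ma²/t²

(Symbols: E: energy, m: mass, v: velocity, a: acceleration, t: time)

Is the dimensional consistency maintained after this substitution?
No

[v] = [L T^-1] and [a/t] = [L T^-3]. These differ, so the substitution replaces a quantity by one of different dimensions and the result E = ½ma²/t² has LHS [L^2 M T^-2] vs RHS [L^2 M T^-6] — inconsistent.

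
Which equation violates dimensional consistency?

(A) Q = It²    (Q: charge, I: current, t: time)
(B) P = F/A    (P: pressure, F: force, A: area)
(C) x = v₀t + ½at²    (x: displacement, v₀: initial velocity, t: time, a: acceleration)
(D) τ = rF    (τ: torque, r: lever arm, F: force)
(A) Q = It²

The equation (A) Q = It² is dimensionally incorrect.

LHS (Q): [I T]
RHS (It²): [I T^2] ✗

The dimensions do not match. The other three equations balance.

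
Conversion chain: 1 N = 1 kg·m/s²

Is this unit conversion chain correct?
The chain is correct (no errors).

Correct: Newton is defined as kg·m/s²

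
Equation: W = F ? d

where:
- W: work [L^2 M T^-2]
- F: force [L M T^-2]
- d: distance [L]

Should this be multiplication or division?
multiplication (×): W = F × d

W [L^2 M T^-2]; F [L M T^-2]; d [L].
F × d → [L^2 M T^-2] ✓
F ÷ d → [M T^-2] ✗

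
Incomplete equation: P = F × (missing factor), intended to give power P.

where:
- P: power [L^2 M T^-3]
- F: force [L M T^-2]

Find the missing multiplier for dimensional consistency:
v (velocity), dimensions [L T^-1]

P has dimensions [L^2 M T^-3] and F has dimensions [L M T^-2].
The missing factor must have dimensions [L^2 M T^-3] / [L M T^-2] = [L T^-1], i.e. velocity (v).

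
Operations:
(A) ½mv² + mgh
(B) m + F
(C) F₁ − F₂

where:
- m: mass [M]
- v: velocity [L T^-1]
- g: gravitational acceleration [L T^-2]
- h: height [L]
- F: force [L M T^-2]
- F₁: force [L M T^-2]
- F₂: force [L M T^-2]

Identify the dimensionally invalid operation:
(B) m + F

(A) ½mv² + mgh: ½mv² [L^2 M T^-2] and mgh [L^2 M T^-2] — same dimensions ✓
(B) m + F: m [M] and F [L M T^-2] — different dimensions cannot be added/subtracted ✗
(C) F₁ − F₂: F₁ [L M T^-2] and F₂ [L M T^-2] — same dimensions ✓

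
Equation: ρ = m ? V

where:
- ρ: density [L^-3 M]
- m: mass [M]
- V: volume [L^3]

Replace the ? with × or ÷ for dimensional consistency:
division (÷): ρ = m ÷ V

ρ [L^-3 M]; m [M]; V [L^3].
m × V → [L^3 M] ✗
m ÷ V → [L^-3 M] ✓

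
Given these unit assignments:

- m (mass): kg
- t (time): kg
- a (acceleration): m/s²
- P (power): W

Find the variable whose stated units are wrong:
t

The variable t (time) should have units s, not kg.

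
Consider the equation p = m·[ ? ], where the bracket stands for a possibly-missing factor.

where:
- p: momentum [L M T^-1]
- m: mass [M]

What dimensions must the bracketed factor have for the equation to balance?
[L T^-1] — velocity (e.g. v)

p has dimensions [L M T^-1]; m has dimensions [M].
The bracketed factor must supply [L M T^-1] / [M] = [L T^-1].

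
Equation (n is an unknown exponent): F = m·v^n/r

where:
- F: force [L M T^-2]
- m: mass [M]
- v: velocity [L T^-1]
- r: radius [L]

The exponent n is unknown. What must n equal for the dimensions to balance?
n = 2

F has dimensions [L M T^-2]; v has dimensions [L T^-1].
The rest of the RHS has dimensions [L^-1 M], so v^n must supply [L^2 T^-2].
With n = 2: m·v^2/r has dimensions [L M T^-2], matching the LHS ✓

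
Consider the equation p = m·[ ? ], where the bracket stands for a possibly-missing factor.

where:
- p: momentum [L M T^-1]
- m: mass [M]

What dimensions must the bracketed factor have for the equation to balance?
[L T^-1] — velocity (e.g. v)

p has dimensions [L M T^-1]; m has dimensions [M].
The bracketed factor must supply [L M T^-1] / [M] = [L T^-1].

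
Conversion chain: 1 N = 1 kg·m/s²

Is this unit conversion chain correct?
The chain is correct (no errors).

Correct: Newton is defined as kg·m/s²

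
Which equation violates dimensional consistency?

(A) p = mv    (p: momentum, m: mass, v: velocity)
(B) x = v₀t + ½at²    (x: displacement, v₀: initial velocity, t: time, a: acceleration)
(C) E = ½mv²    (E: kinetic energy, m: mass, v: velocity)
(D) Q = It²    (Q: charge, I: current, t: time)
(D) Q = It²

The equation (D) Q = It² is dimensionally incorrect.

LHS (Q): [I T]
RHS (It²): [I T^2] ✗

The dimensions do not match. The other three equations balance.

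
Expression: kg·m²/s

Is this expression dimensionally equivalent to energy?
No

The expression kg·m²/s has dimensions [L^2 M T^-1], but energy has dimensions [L^2 M T^-2].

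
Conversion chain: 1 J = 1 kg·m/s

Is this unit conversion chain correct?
The chain is incorrect (it contains an error).

Incorrect: Joule is kg·m²/s², not kg·m/s (that is momentum)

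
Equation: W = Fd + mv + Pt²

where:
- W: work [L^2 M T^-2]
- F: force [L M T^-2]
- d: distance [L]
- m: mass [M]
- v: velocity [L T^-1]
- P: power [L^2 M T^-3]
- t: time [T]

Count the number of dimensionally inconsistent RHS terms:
2

LHS W: [L^2 M T^-2]
- Fd: [L^2 M T^-2] ✓
- mv: [L M T^-1] ✗
- Pt²: [L^2 M T^-1] ✗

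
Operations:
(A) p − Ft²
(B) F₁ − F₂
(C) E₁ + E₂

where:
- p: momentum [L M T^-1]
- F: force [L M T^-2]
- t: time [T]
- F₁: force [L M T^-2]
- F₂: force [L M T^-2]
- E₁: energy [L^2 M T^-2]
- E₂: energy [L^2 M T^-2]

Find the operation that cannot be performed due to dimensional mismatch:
(A) p − Ft²

(A) p − Ft²: p [L M T^-1] and Ft² [L M] — different dimensions cannot be added/subtracted ✗
(B) F₁ − F₂: F₁ [L M T^-2] and F₂ [L M T^-2] — same dimensions ✓
(C) E₁ + E₂: E₁ [L^2 M T^-2] and E₂ [L^2 M T^-2] — same dimensions ✓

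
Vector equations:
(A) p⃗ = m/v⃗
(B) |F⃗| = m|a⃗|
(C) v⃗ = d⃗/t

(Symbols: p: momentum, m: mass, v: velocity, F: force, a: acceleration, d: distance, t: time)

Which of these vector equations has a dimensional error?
(A) p⃗ = m/v⃗

(A) p⃗ = m/v⃗: LHS [L M T^-1], RHS [L^-1 M T] ✗ — momentum is mass times velocity; should be mv⃗ (and division by a vector is undefined)
(B) |F⃗| = m|a⃗|: LHS [L M T^-2], RHS [L M T^-2] ✓ — magnitudes of vectors are scalars
(C) v⃗ = d⃗/t: LHS [L T^-1], RHS [L T^-1] ✓ — displacement (vector) divided by time (scalar)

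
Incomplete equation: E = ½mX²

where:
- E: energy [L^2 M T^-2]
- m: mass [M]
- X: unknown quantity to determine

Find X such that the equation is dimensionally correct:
X = v (velocity), dimensions [L T^-1]

E has dimensions [L^2 M T^-2]; the rest of the RHS (½m) has dimensions [M].
So X² must have dimensions [L^2 T^-2], i.e. X has dimensions [L T^-1] — X = v (velocity).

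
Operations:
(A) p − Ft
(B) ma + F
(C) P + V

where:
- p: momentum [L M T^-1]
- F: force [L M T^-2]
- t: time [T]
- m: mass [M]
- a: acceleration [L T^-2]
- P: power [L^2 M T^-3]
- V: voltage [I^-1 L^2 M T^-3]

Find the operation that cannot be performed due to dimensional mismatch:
(C) P + V

(A) p − Ft: p [L M T^-1] and Ft [L M T^-1] — same dimensions ✓
(B) ma + F: ma [L M T^-2] and F [L M T^-2] — same dimensions ✓
(C) P + V: P [L^2 M T^-3] and V [I^-1 L^2 M T^-3] — different dimensions cannot be added/subtracted ✗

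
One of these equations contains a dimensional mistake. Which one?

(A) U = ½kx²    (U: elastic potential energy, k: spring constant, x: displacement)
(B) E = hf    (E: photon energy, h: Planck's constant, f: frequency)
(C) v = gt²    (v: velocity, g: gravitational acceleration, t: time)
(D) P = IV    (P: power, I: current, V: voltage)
(C) v = gt²

The equation (C) v = gt² is dimensionally incorrect.

LHS (v): [L T^-1]
RHS (gt²): [L] ✗

The dimensions do not match. The other three equations balance.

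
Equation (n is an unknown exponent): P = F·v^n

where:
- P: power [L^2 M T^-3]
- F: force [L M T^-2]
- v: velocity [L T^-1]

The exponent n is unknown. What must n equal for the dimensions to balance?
n = 1

P has dimensions [L^2 M T^-3]; v has dimensions [L T^-1].
The rest of the RHS has dimensions [L M T^-2], so v^n must supply [L T^-1].
With n = 1: F·v^1 has dimensions [L^2 M T^-3], matching the LHS ✓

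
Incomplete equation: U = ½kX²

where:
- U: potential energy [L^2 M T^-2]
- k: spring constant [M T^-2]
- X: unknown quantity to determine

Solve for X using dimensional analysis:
X = x (displacement), dimensions [L]

U has dimensions [L^2 M T^-2]; the rest of the RHS (½k) has dimensions [M T^-2].
So X² must have dimensions [L^2], i.e. X has dimensions [L] — X = x (displacement).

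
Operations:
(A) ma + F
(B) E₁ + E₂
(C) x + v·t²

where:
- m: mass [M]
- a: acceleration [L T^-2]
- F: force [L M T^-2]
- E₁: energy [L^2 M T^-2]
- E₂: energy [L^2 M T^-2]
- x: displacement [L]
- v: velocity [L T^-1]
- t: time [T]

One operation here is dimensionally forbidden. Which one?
(C) x + v·t²

(A) ma + F: ma [L M T^-2] and F [L M T^-2] — same dimensions ✓
(B) E₁ + E₂: E₁ [L^2 M T^-2] and E₂ [L^2 M T^-2] — same dimensions ✓
(C) x + v·t²: x [L] and v·t² [L T] — different dimensions cannot be added/subtracted ✗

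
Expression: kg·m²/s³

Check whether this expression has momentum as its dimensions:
No

The expression kg·m²/s³ has dimensions [L^2 M T^-3], but momentum has dimensions [L M T^-1].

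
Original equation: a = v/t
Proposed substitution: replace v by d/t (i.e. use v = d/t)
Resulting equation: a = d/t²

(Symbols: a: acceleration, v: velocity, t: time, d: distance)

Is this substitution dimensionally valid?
Yes

[v] = [L T^-1] and [d/t] = [L T^-1]. These match, so the substitution replaces a quantity by one of the same dimensions and the result a = d/t² has LHS [L T^-2] vs RHS [L T^-2] — still consistent.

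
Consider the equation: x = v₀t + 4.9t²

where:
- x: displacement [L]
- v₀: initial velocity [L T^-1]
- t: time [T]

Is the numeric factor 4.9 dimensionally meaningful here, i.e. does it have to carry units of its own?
Yes

x has dimensions [L], while t² alone has dimensions [T^2]. For the equation to balance, the factor 4.9 must carry dimensions [L T^-2] — it is a dimensional constant (a numerical value of a physical quantity with its units suppressed), not a pure number.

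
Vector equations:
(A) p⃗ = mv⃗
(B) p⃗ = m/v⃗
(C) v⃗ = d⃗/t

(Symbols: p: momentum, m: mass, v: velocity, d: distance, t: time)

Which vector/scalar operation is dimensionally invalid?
(B) p⃗ = m/v⃗

(A) p⃗ = mv⃗: LHS [L M T^-1], RHS [L M T^-1] ✓ — mass (scalar) times velocity (vector)
(B) p⃗ = m/v⃗: LHS [L M T^-1], RHS [L^-1 M T] ✗ — momentum is mass times velocity; should be mv⃗ (and division by a vector is undefined)
(C) v⃗ = d⃗/t: LHS [L T^-1], RHS [L T^-1] ✓ — displacement (vector) divided by time (scalar)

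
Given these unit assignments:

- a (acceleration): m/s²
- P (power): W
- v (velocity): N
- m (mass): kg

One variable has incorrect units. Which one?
v

The variable v (velocity) should have units m/s, not N.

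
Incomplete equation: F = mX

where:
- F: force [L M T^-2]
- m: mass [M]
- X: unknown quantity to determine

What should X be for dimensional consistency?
X = a (acceleration), dimensions [L T^-2]

F has dimensions [L M T^-2]; the rest of the RHS (m) has dimensions [M].
So X must have dimensions [L T^-2] — X = a (acceleration).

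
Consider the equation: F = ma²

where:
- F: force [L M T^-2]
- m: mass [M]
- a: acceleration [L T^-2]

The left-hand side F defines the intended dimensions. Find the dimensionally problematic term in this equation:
The right-hand side term ma²

F has dimensions [L M T^-2], but ma² has dimensions [L^2 M T^-4], so the term ma² is dimensionally wrong for F.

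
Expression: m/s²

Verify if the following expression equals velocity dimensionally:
No

The expression m/s² has dimensions [L T^-2], but velocity has dimensions [L T^-1].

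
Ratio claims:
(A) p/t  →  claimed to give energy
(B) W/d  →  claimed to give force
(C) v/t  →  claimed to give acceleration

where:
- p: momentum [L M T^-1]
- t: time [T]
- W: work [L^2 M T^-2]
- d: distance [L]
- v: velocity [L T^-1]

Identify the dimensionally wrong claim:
(A) p/t does not give energy

(A) p/t: [L M T^-2] ≠ energy [L^2 M T^-2] ✗
(B) W/d: [L M T^-2] = force [L M T^-2] ✓
(C) v/t: [L T^-2] = acceleration [L T^-2] ✓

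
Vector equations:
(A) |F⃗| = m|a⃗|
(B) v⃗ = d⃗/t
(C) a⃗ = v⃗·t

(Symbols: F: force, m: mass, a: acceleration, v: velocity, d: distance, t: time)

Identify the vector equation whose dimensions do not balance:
(C) a⃗ = v⃗·t

(A) |F⃗| = m|a⃗|: LHS [L M T^-2], RHS [L M T^-2] ✓ — magnitudes of vectors are scalars
(B) v⃗ = d⃗/t: LHS [L T^-1], RHS [L T^-1] ✓ — displacement (vector) divided by time (scalar)
(C) a⃗ = v⃗·t: LHS [L T^-2], RHS [L] ✗ — acceleration is velocity per time; should be v⃗/t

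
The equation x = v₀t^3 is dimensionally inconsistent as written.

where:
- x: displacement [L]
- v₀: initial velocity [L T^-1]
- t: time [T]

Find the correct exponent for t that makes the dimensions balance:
The exponent of t should be 1: x = v₀t

The LHS x has dimensions [L]; t has dimensions [T].
As written, the RHS v₀t^3 (exponent 3 on t) has dimensions [L T^2], which does not match.
With exponent 1, the RHS v₀t has dimensions [L], matching the LHS.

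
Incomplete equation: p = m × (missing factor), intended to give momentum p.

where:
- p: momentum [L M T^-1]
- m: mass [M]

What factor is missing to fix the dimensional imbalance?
v (velocity), dimensions [L T^-1]

p has dimensions [L M T^-1] and m has dimensions [M].
The missing factor must have dimensions [L M T^-1] / [M] = [L T^-1], i.e. velocity (v).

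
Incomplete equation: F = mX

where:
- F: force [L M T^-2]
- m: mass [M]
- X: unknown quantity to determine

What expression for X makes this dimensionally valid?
X = a (acceleration), dimensions [L T^-2]

F has dimensions [L M T^-2]; the rest of the RHS (m) has dimensions [M].
So X must have dimensions [L T^-2] — X = a (acceleration).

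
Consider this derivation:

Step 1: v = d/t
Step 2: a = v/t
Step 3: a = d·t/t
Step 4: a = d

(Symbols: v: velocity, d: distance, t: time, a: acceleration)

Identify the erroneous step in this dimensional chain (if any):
Step 3

Step 1: v = d/t → LHS [L T^-1], RHS [L T^-1] ✓
Step 2: a = v/t → LHS [L T^-2], RHS [L T^-2] ✓
Step 3: a = d·t/t → LHS [L T^-2], RHS [L] ✗

The first dimensional inconsistency appears in step 3: a = d·t/t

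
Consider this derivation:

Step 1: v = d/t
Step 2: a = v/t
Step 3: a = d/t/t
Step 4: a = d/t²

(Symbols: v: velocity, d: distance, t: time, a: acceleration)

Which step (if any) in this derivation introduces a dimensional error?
No step introduces an error — all steps are dimensionally consistent.

Step 1: v = d/t → LHS [L T^-1], RHS [L T^-1] ✓
Step 2: a = v/t → LHS [L T^-2], RHS [L T^-2] ✓
Step 3: a = d/t/t → LHS [L T^-2], RHS [L T^-2] ✓
Step 4: a = d/t² → LHS [L T^-2], RHS [L T^-2] ✓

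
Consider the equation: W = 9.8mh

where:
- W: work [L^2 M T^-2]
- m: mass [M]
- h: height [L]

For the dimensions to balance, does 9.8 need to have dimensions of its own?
Yes

W has dimensions [L^2 M T^-2], while mh alone has dimensions [L M]. For the equation to balance, the factor 9.8 must carry dimensions [L T^-2] — it is a dimensional constant (a numerical value of a physical quantity with its units suppressed), not a pure number.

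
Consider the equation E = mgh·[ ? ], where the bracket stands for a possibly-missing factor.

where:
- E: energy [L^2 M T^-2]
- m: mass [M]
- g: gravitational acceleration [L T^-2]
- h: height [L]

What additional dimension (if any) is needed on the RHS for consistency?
Nothing is missing — the bracketed factor must be dimensionless.

E has dimensions [L^2 M T^-2] and mgh already has dimensions [L^2 M T^-2], so E = mgh is dimensionally complete.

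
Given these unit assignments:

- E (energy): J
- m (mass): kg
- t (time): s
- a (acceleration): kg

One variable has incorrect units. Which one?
a

The variable a (acceleration) should have units m/s², not kg.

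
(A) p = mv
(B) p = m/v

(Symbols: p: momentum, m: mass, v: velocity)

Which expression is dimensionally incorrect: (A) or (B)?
(B)

(A) p = mv: LHS [L M T^-1], RHS [L M T^-1] ✓
(B) p = m/v: LHS [L M T^-1], RHS [L^-1 M T] ✗

Expression (B) p = m/v is dimensionally incorrect.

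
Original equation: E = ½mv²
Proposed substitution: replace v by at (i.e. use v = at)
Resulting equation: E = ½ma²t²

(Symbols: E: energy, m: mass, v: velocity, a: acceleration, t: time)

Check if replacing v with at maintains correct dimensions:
Yes

[v] = [L T^-1] and [at] = [L T^-1]. These match, so the substitution replaces a quantity by one of the same dimensions and the result E = ½ma²t² has LHS [L^2 M T^-2] vs RHS [L^2 M T^-2] — still consistent.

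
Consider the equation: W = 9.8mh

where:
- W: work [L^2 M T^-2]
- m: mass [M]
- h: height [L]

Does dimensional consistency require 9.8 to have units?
Yes

W has dimensions [L^2 M T^-2], while mh alone has dimensions [L M]. For the equation to balance, the factor 9.8 must carry dimensions [L T^-2] — it is a dimensional constant (a numerical value of a physical quantity with its units suppressed), not a pure number.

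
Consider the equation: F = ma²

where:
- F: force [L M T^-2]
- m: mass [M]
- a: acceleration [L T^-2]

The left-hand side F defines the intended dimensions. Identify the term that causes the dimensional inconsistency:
The right-hand side term ma²

F has dimensions [L M T^-2], but ma² has dimensions [L^2 M T^-4], so the term ma² is dimensionally wrong for F.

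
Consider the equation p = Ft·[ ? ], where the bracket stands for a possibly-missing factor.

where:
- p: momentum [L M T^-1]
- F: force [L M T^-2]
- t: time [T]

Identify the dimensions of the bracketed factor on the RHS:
Nothing is missing — the bracketed factor must be dimensionless.

p has dimensions [L M T^-1] and Ft already has dimensions [L M T^-1], so p = Ft is dimensionally complete.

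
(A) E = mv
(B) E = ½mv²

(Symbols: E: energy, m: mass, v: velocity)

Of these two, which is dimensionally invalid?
(A)

(A) E = mv: LHS [L^2 M T^-2], RHS [L M T^-1] ✗
(B) E = ½mv²: LHS [L^2 M T^-2], RHS [L^2 M T^-2] ✓

Expression (A) E = mv is dimensionally incorrect.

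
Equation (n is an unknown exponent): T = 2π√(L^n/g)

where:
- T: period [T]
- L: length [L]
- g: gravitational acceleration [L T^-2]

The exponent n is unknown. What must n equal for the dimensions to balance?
n = 1

T has dimensions [T]; L has dimensions [L].
With n = 1: 2π√(L^1/g) has dimensions [T], matching the LHS ✓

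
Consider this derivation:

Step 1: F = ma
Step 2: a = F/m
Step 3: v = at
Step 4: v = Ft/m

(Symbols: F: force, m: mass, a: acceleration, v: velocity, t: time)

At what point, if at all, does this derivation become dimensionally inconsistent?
No step introduces an error — all steps are dimensionally consistent.

Step 1: F = ma → LHS [L M T^-2], RHS [L M T^-2] ✓
Step 2: a = F/m → LHS [L T^-2], RHS [L T^-2] ✓
Step 3: v = at → LHS [L T^-1], RHS [L T^-1] ✓
Step 4: v = Ft/m → LHS [L T^-1], RHS [L T^-1] ✓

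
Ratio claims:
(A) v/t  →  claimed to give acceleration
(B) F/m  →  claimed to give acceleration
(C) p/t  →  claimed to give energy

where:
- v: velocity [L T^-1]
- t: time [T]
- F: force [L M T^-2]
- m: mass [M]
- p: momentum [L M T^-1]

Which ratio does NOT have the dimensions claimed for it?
(C) p/t does not give energy

(A) v/t: [L T^-2] = acceleration [L T^-2] ✓
(B) F/m: [L T^-2] = acceleration [L T^-2] ✓
(C) p/t: [L M T^-2] ≠ energy [L^2 M T^-2] ✗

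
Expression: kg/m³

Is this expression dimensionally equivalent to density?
Yes

The expression kg/m³ has dimensions [L^-3 M], which is exactly density [L^-3 M].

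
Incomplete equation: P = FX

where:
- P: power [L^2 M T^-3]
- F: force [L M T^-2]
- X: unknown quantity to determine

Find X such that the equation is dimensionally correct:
X = v (velocity), dimensions [L T^-1]

P has dimensions [L^2 M T^-3]; the rest of the RHS (F) has dimensions [L M T^-2].
So X must have dimensions [L T^-1] — X = v (velocity).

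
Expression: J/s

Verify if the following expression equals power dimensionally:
Yes

The expression J/s has dimensions [L^2 M T^-3], which is exactly power [L^2 M T^-3].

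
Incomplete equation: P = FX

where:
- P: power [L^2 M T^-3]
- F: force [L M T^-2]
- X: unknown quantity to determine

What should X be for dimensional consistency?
X = v (velocity), dimensions [L T^-1]

P has dimensions [L^2 M T^-3]; the rest of the RHS (F) has dimensions [L M T^-2].
So X must have dimensions [L T^-1] — X = v (velocity).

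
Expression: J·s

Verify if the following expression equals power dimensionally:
No

The expression J·s has dimensions [L^2 M T^-1], but power has dimensions [L^2 M T^-3].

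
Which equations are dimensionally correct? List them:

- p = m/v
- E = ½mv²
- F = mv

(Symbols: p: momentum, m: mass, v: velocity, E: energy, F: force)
Dimensionally correct: E = ½mv²
Dimensionally incorrect: p = m/v, F = mv
Ordered (correct first, then incorrect): E = ½mv², p = m/v, F = mv

- p = m/v: LHS [L M T^-1], RHS [L^-1 M T] → incorrect ✗
- E = ½mv²: LHS [L^2 M T^-2], RHS [L^2 M T^-2] → correct ✓
- F = mv: LHS [L M T^-2], RHS [L M T^-1] → incorrect ✗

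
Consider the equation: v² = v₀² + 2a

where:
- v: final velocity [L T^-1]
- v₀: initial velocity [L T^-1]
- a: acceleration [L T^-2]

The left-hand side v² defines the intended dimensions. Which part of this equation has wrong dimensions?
The term 2a

Checking each RHS term against the LHS:
- v₀²: [L^2 T^-2] — matches v² [L^2 T^-2] ✓
- 2a: [L T^-2] — does NOT match v² [L^2 T^-2] ✗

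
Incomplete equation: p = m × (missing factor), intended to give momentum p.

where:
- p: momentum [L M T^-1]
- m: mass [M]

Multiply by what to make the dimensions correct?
v (velocity), dimensions [L T^-1]

p has dimensions [L M T^-1] and m has dimensions [M].
The missing factor must have dimensions [L M T^-1] / [M] = [L T^-1], i.e. velocity (v).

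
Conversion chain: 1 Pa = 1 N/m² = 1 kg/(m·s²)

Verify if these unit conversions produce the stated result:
The chain is correct (no errors).

Correct: Pascal is Newton per square meter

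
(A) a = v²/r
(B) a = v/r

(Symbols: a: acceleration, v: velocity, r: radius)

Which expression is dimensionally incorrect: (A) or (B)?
(B)

(A) a = v²/r: LHS [L T^-2], RHS [L T^-2] ✓
(B) a = v/r: LHS [L T^-2], RHS [T^-1] ✗

Expression (B) a = v/r is dimensionally incorrect.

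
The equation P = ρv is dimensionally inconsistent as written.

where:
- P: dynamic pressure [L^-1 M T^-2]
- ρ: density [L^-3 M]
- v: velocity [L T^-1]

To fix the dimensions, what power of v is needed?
The exponent of v should be 2: P = ρv^2

The LHS P has dimensions [L^-1 M T^-2]; v has dimensions [L T^-1].
As written, the RHS ρv (exponent 1 on v) has dimensions [L^-2 M T^-1], which does not match.
With exponent 2, the RHS ρv^2 has dimensions [L^-1 M T^-2], matching the LHS.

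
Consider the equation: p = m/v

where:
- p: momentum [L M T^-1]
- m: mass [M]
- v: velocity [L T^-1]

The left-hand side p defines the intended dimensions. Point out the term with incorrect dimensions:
The right-hand side term m/v

p has dimensions [L M T^-1], but m/v has dimensions [L^-1 M T], so the term m/v is dimensionally wrong for p.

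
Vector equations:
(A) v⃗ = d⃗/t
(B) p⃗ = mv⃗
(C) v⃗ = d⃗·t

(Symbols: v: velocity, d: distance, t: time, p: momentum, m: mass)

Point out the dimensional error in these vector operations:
(C) v⃗ = d⃗·t

(A) v⃗ = d⃗/t: LHS [L T^-1], RHS [L T^-1] ✓ — displacement (vector) divided by time (scalar)
(B) p⃗ = mv⃗: LHS [L M T^-1], RHS [L M T^-1] ✓ — mass (scalar) times velocity (vector)
(C) v⃗ = d⃗·t: LHS [L T^-1], RHS [L T] ✗ — velocity is displacement per time; should be d⃗/t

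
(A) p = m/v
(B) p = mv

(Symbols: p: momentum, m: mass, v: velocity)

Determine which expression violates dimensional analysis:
(A)

(A) p = m/v: LHS [L M T^-1], RHS [L^-1 M T] ✗
(B) p = mv: LHS [L M T^-1], RHS [L M T^-1] ✓

Expression (A) p = m/v is dimensionally incorrect.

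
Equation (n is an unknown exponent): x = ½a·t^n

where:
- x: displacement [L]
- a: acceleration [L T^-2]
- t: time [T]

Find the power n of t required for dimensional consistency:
n = 2

x has dimensions [L]; t has dimensions [T].
The rest of the RHS has dimensions [L T^-2], so t^n must supply [T^2].
With n = 2: ½a·t^2 has dimensions [L], matching the LHS ✓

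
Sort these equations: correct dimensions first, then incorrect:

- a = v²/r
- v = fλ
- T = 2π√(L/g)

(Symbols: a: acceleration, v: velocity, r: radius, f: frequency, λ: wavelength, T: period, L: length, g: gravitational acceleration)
Dimensionally correct: a = v²/r, v = fλ, T = 2π√(L/g)
Dimensionally incorrect: none
Ordered (correct first, then incorrect): a = v²/r, v = fλ, T = 2π√(L/g)

- a = v²/r: LHS [L T^-2], RHS [L T^-2] → correct ✓
- v = fλ: LHS [L T^-1], RHS [L T^-1] → correct ✓
- T = 2π√(L/g): LHS [T], RHS [T] → correct ✓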